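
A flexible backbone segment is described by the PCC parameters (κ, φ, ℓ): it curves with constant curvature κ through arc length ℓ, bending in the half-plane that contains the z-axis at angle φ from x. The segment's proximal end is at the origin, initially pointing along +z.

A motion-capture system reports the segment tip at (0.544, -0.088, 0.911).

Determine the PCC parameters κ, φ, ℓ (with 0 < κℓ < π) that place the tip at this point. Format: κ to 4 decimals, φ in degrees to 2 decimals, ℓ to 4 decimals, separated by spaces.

ρ = √(x²+y²) = √(0.544² + -0.088²) = 0.55107
φ = atan2(y, x) mod 360° = atan2(-0.088, 0.544) = 350.8112°
|p|² = ρ² + z² = 0.55107² + 0.911² = 1.13360
κ = 2ρ / |p|² = 2×0.55107 / 1.13360 = 0.97225
θ = 2·atan2(ρ, z) = 2·atan2(0.55107, 0.911) = 1.08804 rad
ℓ = θ/κ = 1.08804/0.97225 = 1.11910

0.9722 350.81 1.1191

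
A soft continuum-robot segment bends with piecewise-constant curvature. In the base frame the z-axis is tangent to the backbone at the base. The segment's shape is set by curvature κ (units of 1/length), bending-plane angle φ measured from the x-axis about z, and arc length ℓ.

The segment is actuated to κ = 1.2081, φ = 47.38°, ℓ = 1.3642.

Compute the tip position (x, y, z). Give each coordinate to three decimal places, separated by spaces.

θ = κ·ℓ = 1.2081 × 1.3642 = 1.64809 rad
ρ = (1 − cos θ)/κ = (1 − -0.07722)/1.2081 = 0.89166
z = sin θ / κ = 0.99701/1.2081 = 0.82527
x = ρ cos φ = 0.89166 × cos(47.38°) = 0.60377
y = ρ sin φ = 0.89166 × sin(47.38°) = 0.65614

0.604 0.656 0.825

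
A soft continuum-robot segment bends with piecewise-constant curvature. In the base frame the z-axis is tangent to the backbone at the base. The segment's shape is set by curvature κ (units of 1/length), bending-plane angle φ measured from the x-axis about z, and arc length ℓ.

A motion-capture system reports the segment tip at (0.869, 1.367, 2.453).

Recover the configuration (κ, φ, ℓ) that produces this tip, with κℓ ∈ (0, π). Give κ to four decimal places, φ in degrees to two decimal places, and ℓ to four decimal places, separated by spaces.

ρ = √(x²+y²) = √(0.869² + 1.367²) = 1.61983
φ = atan2(y, x) mod 360° = atan2(1.367, 0.869) = 57.5559°
|p|² = ρ² + z² = 1.61983² + 2.453² = 8.64106
κ = 2ρ / |p|² = 2×1.61983 / 8.64106 = 0.37491
θ = 2·atan2(ρ, z) = 2·atan2(1.61983, 2.453) = 1.16723 rad
ℓ = θ/κ = 1.16723/0.37491 = 3.11332

0.3749 57.56 3.1133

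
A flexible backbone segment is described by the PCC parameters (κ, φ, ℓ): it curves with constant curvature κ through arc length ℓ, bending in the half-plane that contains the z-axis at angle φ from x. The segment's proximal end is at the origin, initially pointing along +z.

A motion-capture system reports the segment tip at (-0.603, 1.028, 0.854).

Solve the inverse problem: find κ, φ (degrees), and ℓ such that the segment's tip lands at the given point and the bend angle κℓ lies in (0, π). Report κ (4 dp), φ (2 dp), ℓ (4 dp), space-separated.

ρ = √(x²+y²) = √(-0.603² + 1.028²) = 1.19180
φ = atan2(y, x) mod 360° = atan2(1.028, -0.603) = 120.3949°
|p|² = ρ² + z² = 1.19180² + 0.854² = 2.14971
κ = 2ρ / |p|² = 2×1.19180 / 2.14971 = 1.10880
θ = 2·atan2(ρ, z) = 2·atan2(1.19180, 0.854) = 1.89808 rad
ℓ = θ/κ = 1.89808/1.10880 = 1.71183

1.1088 120.39 1.7118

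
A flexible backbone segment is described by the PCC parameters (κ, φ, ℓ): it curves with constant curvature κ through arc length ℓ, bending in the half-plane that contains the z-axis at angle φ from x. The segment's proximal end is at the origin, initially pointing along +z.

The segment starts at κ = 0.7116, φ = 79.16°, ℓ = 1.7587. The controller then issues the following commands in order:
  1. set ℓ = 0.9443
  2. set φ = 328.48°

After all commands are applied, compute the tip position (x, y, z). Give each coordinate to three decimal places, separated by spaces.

0.260 -0.160 0.875

initial: κ=0.7116, φ=79.16°, ℓ=1.7587
cmd 1: set ℓ=0.9443 → (κ,φ,ℓ)=(0.7116,79.16°,0.9443) → tip=(0.0575,0.3001,0.8748)
cmd 2: set φ=328.48° → (κ,φ,ℓ)=(0.7116,328.48°,0.9443) → tip=(0.2604,-0.1597,0.8748)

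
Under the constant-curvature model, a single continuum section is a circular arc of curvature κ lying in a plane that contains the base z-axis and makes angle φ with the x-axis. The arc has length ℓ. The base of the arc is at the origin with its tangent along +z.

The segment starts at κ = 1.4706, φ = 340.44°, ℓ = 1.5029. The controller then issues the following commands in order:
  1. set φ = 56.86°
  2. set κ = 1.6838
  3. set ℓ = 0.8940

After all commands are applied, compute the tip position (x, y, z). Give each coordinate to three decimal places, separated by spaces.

0.303 0.465 0.593

initial: κ=1.4706, φ=340.44°, ℓ=1.5029
cmd 1: set φ=56.86° → (κ,φ,ℓ)=(1.4706,56.86°,1.5029) → tip=(0.5936,0.9091,0.5457)
cmd 2: set κ=1.6838 → (κ,φ,ℓ)=(1.6838,56.86°,1.5029) → tip=(0.5906,0.9046,0.3407)
cmd 3: set ℓ=0.8940 → (κ,φ,ℓ)=(1.6838,56.86°,0.8940) → tip=(0.3034,0.4648,0.5926)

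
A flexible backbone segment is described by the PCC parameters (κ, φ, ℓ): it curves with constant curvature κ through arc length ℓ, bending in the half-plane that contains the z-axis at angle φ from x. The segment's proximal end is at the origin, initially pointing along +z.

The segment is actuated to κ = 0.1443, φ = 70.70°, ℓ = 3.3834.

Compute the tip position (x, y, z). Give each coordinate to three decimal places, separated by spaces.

θ = κ·ℓ = 0.1443 × 3.3834 = 0.48822 rad
ρ = (1 − cos θ)/κ = (1 − 0.88317)/0.1443 = 0.80965
z = sin θ / κ = 0.46906/0.1443 = 3.25058
x = ρ cos φ = 0.80965 × cos(70.70°) = 0.26760
y = ρ sin φ = 0.80965 × sin(70.70°) = 0.76415

0.268 0.764 3.251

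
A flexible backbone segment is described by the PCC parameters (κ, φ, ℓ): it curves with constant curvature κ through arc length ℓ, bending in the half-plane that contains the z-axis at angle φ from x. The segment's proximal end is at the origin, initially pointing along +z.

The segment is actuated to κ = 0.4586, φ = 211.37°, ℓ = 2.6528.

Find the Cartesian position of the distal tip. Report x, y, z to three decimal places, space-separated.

-1.216 -0.741 2.045

θ = κ·ℓ = 0.4586 × 2.6528 = 1.21657 rad
ρ = (1 − cos θ)/κ = (1 − 0.34686)/0.4586 = 1.42420
z = sin θ / κ = 0.93792/0.4586 = 2.04517
x = ρ cos φ = 1.42420 × cos(211.37°) = -1.21602
y = ρ sin φ = 1.42420 × sin(211.37°) = -0.74139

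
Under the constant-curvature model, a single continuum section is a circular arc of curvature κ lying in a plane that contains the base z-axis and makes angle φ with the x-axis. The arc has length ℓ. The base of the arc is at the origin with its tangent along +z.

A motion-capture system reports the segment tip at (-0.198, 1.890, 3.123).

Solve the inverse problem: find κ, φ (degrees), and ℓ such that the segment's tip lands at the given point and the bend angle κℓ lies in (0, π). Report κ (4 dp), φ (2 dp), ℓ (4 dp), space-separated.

0.2844 95.98 3.8444

ρ = √(x²+y²) = √(-0.198² + 1.890²) = 1.90034
φ = atan2(y, x) mod 360° = atan2(1.890, -0.198) = 95.9806°
|p|² = ρ² + z² = 1.90034² + 3.123² = 13.36443
κ = 2ρ / |p|² = 2×1.90034 / 13.36443 = 0.28439
θ = 2·atan2(ρ, z) = 2·atan2(1.90034, 3.123) = 1.09329 rad
ℓ = θ/κ = 1.09329/0.28439 = 3.84436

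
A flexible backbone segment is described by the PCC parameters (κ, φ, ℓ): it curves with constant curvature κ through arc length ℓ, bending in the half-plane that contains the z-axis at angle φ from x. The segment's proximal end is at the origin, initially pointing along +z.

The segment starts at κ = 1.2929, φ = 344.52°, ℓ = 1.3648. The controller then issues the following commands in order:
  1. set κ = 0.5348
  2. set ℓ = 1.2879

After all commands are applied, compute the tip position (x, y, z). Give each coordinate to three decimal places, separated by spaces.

0.411 -0.114 1.188

initial: κ=1.2929, φ=344.52°, ℓ=1.3648
cmd 1: set κ=0.5348 → (κ,φ,ℓ)=(0.5348,344.52°,1.3648) → tip=(0.4591,-0.1271,1.2468)
cmd 2: set ℓ=1.2879 → (κ,φ,ℓ)=(0.5348,344.52°,1.2879) → tip=(0.4108,-0.1138,1.1885)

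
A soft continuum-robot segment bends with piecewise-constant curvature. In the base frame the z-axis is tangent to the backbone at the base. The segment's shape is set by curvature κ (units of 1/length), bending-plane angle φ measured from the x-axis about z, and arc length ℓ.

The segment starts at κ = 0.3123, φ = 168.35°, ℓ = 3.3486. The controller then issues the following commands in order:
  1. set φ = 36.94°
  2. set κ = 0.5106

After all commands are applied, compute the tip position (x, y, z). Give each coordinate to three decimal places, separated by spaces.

initial: κ=0.3123, φ=168.35°, ℓ=3.3486
cmd 1: set φ=36.94° → (κ,φ,ℓ)=(0.3123,36.94°,3.3486) → tip=(1.2765,0.9598,2.7708)
cmd 2: set κ=0.5106 → (κ,φ,ℓ)=(0.5106,36.94°,3.3486) → tip=(1.7822,1.3401,1.9396)

1.782 1.340 1.940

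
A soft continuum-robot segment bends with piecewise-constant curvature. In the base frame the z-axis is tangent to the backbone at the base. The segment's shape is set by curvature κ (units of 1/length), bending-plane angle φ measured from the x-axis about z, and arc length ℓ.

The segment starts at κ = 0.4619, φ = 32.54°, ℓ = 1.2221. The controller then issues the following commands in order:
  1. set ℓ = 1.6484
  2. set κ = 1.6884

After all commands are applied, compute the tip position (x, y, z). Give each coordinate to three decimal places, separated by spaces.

0.967 0.617 0.208

initial: κ=0.4619, φ=32.54°, ℓ=1.2221
cmd 1: set ℓ=1.6484 → (κ,φ,ℓ)=(0.4619,32.54°,1.6484) → tip=(0.5040,0.3216,1.4937)
cmd 2: set κ=1.6884 → (κ,φ,ℓ)=(1.6884,32.54°,1.6484) → tip=(0.9669,0.6169,0.2078)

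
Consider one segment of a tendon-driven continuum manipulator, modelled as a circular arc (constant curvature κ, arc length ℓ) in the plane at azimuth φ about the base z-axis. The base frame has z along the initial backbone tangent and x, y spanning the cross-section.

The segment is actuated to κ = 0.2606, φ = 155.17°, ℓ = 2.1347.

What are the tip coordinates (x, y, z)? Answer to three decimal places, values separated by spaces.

θ = κ·ℓ = 0.2606 × 2.1347 = 0.55630 rad
ρ = (1 − cos θ)/κ = (1 − 0.84921)/0.2606 = 0.57861
z = sin θ / κ = 0.52805/0.2606 = 2.02629
x = ρ cos φ = 0.57861 × cos(155.17°) = -0.52513
y = ρ sin φ = 0.57861 × sin(155.17°) = 0.24298

-0.525 0.243 2.026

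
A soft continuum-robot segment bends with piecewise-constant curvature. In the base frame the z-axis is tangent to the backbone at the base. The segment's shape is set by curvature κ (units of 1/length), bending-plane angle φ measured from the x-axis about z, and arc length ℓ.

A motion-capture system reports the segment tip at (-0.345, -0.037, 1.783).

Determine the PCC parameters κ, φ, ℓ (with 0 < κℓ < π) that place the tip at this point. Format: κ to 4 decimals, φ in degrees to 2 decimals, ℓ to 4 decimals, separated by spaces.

ρ = √(x²+y²) = √(-0.345² + -0.037²) = 0.34698
φ = atan2(y, x) mod 360° = atan2(-0.037, -0.345) = 186.1214°
|p|² = ρ² + z² = 0.34698² + 1.783² = 3.29948
κ = 2ρ / |p|² = 2×0.34698 / 3.29948 = 0.21032
θ = 2·atan2(ρ, z) = 2·atan2(0.34698, 1.783) = 0.38440 rad
ℓ = θ/κ = 0.38440/0.21032 = 1.82768

0.2103 186.12 1.8277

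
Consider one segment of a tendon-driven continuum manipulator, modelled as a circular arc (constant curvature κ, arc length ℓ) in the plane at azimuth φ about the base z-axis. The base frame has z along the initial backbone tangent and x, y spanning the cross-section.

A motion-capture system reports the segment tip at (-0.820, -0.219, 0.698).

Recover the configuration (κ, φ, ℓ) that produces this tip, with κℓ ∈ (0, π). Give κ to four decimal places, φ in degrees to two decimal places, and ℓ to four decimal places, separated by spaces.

ρ = √(x²+y²) = √(-0.820² + -0.219²) = 0.84874
φ = atan2(y, x) mod 360° = atan2(-0.219, -0.820) = 194.9532°
|p|² = ρ² + z² = 0.84874² + 0.698² = 1.20756
κ = 2ρ / |p|² = 2×0.84874 / 1.20756 = 1.40571
θ = 2·atan2(ρ, z) = 2·atan2(0.84874, 0.698) = 1.76510 rad
ℓ = θ/κ = 1.76510/1.40571 = 1.25567

1.4057 194.95 1.2557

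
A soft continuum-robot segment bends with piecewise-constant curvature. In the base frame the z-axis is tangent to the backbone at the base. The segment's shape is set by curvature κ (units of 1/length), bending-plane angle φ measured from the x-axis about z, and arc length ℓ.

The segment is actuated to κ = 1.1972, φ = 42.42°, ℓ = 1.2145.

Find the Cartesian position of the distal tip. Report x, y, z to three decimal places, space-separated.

0.545 0.498 0.830

θ = κ·ℓ = 1.1972 × 1.2145 = 1.45400 rad
ρ = (1 − cos θ)/κ = (1 − 0.11653)/1.1972 = 0.73795
z = sin θ / κ = 0.99319/1.1972 = 0.82959
x = ρ cos φ = 0.73795 × cos(42.42°) = 0.54477
y = ρ sin φ = 0.73795 × sin(42.42°) = 0.49779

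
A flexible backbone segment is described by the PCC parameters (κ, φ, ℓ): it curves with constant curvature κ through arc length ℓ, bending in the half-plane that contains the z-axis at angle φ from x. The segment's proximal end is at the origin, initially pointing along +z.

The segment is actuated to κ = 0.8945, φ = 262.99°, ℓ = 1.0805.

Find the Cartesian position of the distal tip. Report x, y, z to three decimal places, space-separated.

-0.059 -0.479 0.920

θ = κ·ℓ = 0.8945 × 1.0805 = 0.96651 rad
ρ = (1 − cos θ)/κ = (1 − 0.56818)/0.8945 = 0.48275
z = sin θ / κ = 0.82291/0.8945 = 0.91996
x = ρ cos φ = 0.48275 × cos(262.99°) = -0.05892
y = ρ sin φ = 0.48275 × sin(262.99°) = -0.47914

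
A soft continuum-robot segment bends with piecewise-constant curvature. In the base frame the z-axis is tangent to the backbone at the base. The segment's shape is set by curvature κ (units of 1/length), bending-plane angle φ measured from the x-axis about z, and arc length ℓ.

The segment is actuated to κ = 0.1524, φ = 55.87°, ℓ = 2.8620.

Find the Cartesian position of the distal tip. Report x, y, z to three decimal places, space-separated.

θ = κ·ℓ = 0.1524 × 2.8620 = 0.43617 rad
ρ = (1 − cos θ)/κ = (1 − 0.90638)/0.1524 = 0.61432
z = sin θ / κ = 0.42247/0.1524 = 2.77211
x = ρ cos φ = 0.61432 × cos(55.87°) = 0.34468
y = ρ sin φ = 0.61432 × sin(55.87°) = 0.50852

0.345 0.509 2.772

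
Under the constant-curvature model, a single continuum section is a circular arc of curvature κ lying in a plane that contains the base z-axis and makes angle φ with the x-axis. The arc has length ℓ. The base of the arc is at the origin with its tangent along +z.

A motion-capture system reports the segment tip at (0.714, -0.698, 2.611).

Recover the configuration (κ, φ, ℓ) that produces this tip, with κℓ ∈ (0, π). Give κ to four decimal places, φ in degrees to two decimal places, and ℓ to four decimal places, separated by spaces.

ρ = √(x²+y²) = √(0.714² + -0.698²) = 0.99850
φ = atan2(y, x) mod 360° = atan2(-0.698, 0.714) = 315.6492°
|p|² = ρ² + z² = 0.99850² + 2.611² = 7.81432
κ = 2ρ / |p|² = 2×0.99850 / 7.81432 = 0.25556
θ = 2·atan2(ρ, z) = 2·atan2(0.99850, 2.611) = 0.73052 rad
ℓ = θ/κ = 0.73052/0.25556 = 2.85855

0.2556 315.65 2.8586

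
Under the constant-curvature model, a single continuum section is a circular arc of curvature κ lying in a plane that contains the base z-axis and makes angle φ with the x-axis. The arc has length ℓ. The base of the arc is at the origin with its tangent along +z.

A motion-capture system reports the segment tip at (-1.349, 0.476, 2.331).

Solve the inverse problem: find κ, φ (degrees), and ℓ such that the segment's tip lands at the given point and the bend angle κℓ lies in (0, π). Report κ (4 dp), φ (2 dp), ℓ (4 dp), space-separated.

ρ = √(x²+y²) = √(-1.349² + 0.476²) = 1.43052
φ = atan2(y, x) mod 360° = atan2(0.476, -1.349) = 160.5644°
|p|² = ρ² + z² = 1.43052² + 2.331² = 7.47994
κ = 2ρ / |p|² = 2×1.43052 / 7.47994 = 0.38249
θ = 2·atan2(ρ, z) = 2·atan2(1.43052, 2.331) = 1.10085 rad
ℓ = θ/κ = 1.10085/0.38249 = 2.87809

0.3825 160.56 2.8781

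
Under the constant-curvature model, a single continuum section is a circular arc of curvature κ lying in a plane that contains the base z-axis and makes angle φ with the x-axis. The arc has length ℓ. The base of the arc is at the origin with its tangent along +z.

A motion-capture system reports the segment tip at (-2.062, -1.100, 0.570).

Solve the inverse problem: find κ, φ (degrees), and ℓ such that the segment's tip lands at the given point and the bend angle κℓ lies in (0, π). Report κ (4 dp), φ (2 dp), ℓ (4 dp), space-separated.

ρ = √(x²+y²) = √(-2.062² + -1.100²) = 2.33706
φ = atan2(y, x) mod 360° = atan2(-1.100, -2.062) = 208.0783°
|p|² = ρ² + z² = 2.33706² + 0.570² = 5.78674
κ = 2ρ / |p|² = 2×2.33706 / 5.78674 = 0.80773
θ = 2·atan2(ρ, z) = 2·atan2(2.33706, 0.570) = 2.66314 rad
ℓ = θ/κ = 2.66314/0.80773 = 3.29707

0.8077 208.08 3.2971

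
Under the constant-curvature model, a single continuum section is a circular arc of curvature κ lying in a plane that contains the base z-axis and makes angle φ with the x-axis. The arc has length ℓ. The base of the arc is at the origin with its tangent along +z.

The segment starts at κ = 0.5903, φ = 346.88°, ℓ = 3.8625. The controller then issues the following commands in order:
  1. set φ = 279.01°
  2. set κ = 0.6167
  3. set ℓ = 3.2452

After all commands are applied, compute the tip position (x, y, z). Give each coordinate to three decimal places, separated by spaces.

0.360 -2.270 1.474

initial: κ=0.5903, φ=346.88°, ℓ=3.8625
cmd 1: set φ=279.01° → (κ,φ,ℓ)=(0.5903,279.01°,3.8625) → tip=(0.4381,-2.7628,1.2855)
cmd 2: set κ=0.6167 → (κ,φ,ℓ)=(0.6167,279.01°,3.8625) → tip=(0.4381,-2.7628,1.1166)
cmd 3: set ℓ=3.2452 → (κ,φ,ℓ)=(0.6167,279.01°,3.2452) → tip=(0.3599,-2.2699,1.4736)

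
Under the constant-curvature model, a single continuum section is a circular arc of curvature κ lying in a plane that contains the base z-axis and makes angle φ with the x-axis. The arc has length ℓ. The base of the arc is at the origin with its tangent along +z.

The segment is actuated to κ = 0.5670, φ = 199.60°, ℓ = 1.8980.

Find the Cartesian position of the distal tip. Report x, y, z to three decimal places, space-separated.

θ = κ·ℓ = 0.5670 × 1.8980 = 1.07617 rad
ρ = (1 − cos θ)/κ = (1 − 0.47471)/0.5670 = 0.92644
z = sin θ / κ = 0.88014/0.5670 = 1.55228
x = ρ cos φ = 0.92644 × cos(199.60°) = -0.87276
y = ρ sin φ = 0.92644 × sin(199.60°) = -0.31078

-0.873 -0.311 1.552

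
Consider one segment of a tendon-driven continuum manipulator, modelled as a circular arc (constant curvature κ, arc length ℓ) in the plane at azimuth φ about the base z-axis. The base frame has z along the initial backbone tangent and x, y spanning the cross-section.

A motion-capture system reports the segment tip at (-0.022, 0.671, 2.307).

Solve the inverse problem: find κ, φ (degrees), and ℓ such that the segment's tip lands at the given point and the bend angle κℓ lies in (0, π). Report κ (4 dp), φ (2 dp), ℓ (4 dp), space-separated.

0.2326 91.88 2.4351

ρ = √(x²+y²) = √(-0.022² + 0.671²) = 0.67136
φ = atan2(y, x) mod 360° = atan2(0.671, -0.022) = 91.8779°
|p|² = ρ² + z² = 0.67136² + 2.307² = 5.77297
κ = 2ρ / |p|² = 2×0.67136 / 5.77297 = 0.23259
θ = 2·atan2(ρ, z) = 2·atan2(0.67136, 2.307) = 0.56638 rad
ℓ = θ/κ = 0.56638/0.23259 = 2.43512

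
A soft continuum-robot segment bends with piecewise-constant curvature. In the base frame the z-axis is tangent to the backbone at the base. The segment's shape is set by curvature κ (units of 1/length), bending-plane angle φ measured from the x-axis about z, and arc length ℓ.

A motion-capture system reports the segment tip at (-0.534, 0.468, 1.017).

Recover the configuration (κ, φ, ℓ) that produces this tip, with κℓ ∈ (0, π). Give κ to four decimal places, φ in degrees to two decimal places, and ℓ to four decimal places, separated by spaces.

0.9231 138.77 1.3206

ρ = √(x²+y²) = √(-0.534² + 0.468²) = 0.71006
φ = atan2(y, x) mod 360° = atan2(0.468, -0.534) = 138.7685°
|p|² = ρ² + z² = 0.71006² + 1.017² = 1.53847
κ = 2ρ / |p|² = 2×0.71006 / 1.53847 = 0.92307
θ = 2·atan2(ρ, z) = 2·atan2(0.71006, 1.017) = 1.21902 rad
ℓ = θ/κ = 1.21902/0.92307 = 1.32061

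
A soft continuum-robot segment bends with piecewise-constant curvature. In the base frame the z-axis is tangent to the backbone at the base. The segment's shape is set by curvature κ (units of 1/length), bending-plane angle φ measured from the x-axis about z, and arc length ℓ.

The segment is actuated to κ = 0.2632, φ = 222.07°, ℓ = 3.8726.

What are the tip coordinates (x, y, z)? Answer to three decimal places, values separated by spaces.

-1.343 -1.212 3.236

θ = κ·ℓ = 0.2632 × 3.8726 = 1.01927 rad
ρ = (1 − cos θ)/κ = (1 − 0.52399)/0.2632 = 1.80855
z = sin θ / κ = 0.85172/0.2632 = 3.23604
x = ρ cos φ = 1.80855 × cos(222.07°) = -1.34254
y = ρ sin φ = 1.80855 × sin(222.07°) = -1.21180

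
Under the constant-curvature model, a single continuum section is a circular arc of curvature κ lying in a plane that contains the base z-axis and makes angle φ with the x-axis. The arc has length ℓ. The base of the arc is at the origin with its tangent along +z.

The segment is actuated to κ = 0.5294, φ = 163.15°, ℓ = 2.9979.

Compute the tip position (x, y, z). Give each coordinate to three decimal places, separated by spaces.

θ = κ·ℓ = 0.5294 × 2.9979 = 1.58709 rad
ρ = (1 − cos θ)/κ = (1 − -0.01629)/0.5294 = 1.91970
z = sin θ / κ = 0.99987/0.5294 = 1.88868
x = ρ cos φ = 1.91970 × cos(163.15°) = -1.83729
y = ρ sin φ = 1.91970 × sin(163.15°) = 0.55646

-1.837 0.556 1.889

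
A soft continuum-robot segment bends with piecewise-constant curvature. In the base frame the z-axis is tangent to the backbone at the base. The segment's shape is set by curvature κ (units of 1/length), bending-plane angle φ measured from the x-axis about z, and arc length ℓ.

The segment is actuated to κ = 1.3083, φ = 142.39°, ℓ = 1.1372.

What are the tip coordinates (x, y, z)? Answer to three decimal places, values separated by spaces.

-0.555 0.428 0.762

θ = κ·ℓ = 1.3083 × 1.1372 = 1.48780 rad
ρ = (1 − cos θ)/κ = (1 − 0.08290)/1.3083 = 0.70098
z = sin θ / κ = 0.99656/1.3083 = 0.76172
x = ρ cos φ = 0.70098 × cos(142.39°) = -0.55531
y = ρ sin φ = 0.70098 × sin(142.39°) = 0.42780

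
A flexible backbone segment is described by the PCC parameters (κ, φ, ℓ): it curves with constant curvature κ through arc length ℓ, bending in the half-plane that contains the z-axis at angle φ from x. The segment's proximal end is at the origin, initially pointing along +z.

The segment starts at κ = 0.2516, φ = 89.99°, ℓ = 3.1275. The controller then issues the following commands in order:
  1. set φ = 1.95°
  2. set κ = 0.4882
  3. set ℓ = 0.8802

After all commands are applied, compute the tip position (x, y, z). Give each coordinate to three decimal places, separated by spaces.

0.186 0.006 0.853

initial: κ=0.2516, φ=89.99°, ℓ=3.1275
cmd 1: set φ=1.95° → (κ,φ,ℓ)=(0.2516,1.95°,3.1275) → tip=(1.1676,0.0398,2.8146)
cmd 2: set κ=0.4882 → (κ,φ,ℓ)=(0.4882,1.95°,3.1275) → tip=(1.9572,0.0666,2.0464)
cmd 3: set ℓ=0.8802 → (κ,φ,ℓ)=(0.4882,1.95°,0.8802) → tip=(0.1861,0.0063,0.8534)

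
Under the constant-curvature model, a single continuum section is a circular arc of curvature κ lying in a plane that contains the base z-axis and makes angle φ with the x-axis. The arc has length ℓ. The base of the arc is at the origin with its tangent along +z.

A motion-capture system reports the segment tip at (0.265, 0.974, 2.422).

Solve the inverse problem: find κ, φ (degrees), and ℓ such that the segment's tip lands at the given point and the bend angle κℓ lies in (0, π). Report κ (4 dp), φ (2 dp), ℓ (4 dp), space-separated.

ρ = √(x²+y²) = √(0.265² + 0.974²) = 1.00941
φ = atan2(y, x) mod 360° = atan2(0.974, 0.265) = 74.7797°
|p|² = ρ² + z² = 1.00941² + 2.422² = 6.88499
κ = 2ρ / |p|² = 2×1.00941 / 6.88499 = 0.29322
θ = 2·atan2(ρ, z) = 2·atan2(1.00941, 2.422) = 0.78975 rad
ℓ = θ/κ = 0.78975/0.29322 = 2.69338

0.2932 74.78 2.6934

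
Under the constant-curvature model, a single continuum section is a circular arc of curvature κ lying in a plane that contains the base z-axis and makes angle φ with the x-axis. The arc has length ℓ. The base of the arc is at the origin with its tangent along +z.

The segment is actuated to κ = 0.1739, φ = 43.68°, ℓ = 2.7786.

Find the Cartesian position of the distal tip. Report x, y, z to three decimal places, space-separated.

θ = κ·ℓ = 0.1739 × 2.7786 = 0.48320 rad
ρ = (1 − cos θ)/κ = (1 − 0.88551)/0.1739 = 0.65835
z = sin θ / κ = 0.46461/0.1739 = 2.67173
x = ρ cos φ = 0.65835 × cos(43.68°) = 0.47612
y = ρ sin φ = 0.65835 × sin(43.68°) = 0.45467

0.476 0.455 2.672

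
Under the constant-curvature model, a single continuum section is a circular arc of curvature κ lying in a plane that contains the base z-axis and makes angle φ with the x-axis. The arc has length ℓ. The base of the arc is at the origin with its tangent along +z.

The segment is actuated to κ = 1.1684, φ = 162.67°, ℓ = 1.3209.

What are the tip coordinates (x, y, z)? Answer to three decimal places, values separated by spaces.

θ = κ·ℓ = 1.1684 × 1.3209 = 1.54334 rad
ρ = (1 − cos θ)/κ = (1 − 0.02745)/1.1684 = 0.83237
z = sin θ / κ = 0.99962/1.1684 = 0.85555
x = ρ cos φ = 0.83237 × cos(162.67°) = -0.79459
y = ρ sin φ = 0.83237 × sin(162.67°) = 0.24794

-0.795 0.248 0.856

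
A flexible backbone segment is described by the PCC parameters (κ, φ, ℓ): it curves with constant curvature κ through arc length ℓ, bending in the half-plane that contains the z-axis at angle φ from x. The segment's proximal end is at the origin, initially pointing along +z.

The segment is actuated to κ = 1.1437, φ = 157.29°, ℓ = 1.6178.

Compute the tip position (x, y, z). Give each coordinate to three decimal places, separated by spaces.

-1.029 0.431 0.840

θ = κ·ℓ = 1.1437 × 1.6178 = 1.85028 rad
ρ = (1 − cos θ)/κ = (1 − -0.27586)/1.1437 = 1.11555
z = sin θ / κ = 0.96120/1.1437 = 0.84043
x = ρ cos φ = 1.11555 × cos(157.29°) = -1.02906
y = ρ sin φ = 1.11555 × sin(157.29°) = 0.43068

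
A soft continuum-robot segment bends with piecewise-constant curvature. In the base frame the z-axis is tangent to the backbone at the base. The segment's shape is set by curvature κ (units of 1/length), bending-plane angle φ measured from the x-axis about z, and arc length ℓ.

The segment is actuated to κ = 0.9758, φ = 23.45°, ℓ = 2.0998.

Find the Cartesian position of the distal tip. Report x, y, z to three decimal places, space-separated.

1.373 0.595 0.910

θ = κ·ℓ = 0.9758 × 2.0998 = 2.04898 rad
ρ = (1 − cos θ)/κ = (1 − -0.46017)/0.9758 = 1.49638
z = sin θ / κ = 0.88783/0.9758 = 0.90985
x = ρ cos φ = 1.49638 × cos(23.45°) = 1.37279
y = ρ sin φ = 1.49638 × sin(23.45°) = 0.59548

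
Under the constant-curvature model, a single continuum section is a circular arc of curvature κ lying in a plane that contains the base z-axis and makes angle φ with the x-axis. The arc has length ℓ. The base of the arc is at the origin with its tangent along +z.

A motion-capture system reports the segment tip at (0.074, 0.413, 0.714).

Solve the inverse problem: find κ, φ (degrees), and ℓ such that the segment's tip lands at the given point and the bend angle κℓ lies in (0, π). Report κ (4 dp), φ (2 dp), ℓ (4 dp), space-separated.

1.2235 79.84 0.8684

ρ = √(x²+y²) = √(0.074² + 0.413²) = 0.41958
φ = atan2(y, x) mod 360° = atan2(0.413, 0.074) = 79.8417°
|p|² = ρ² + z² = 0.41958² + 0.714² = 0.68584
κ = 2ρ / |p|² = 2×0.41958 / 0.68584 = 1.22354
θ = 2·atan2(ρ, z) = 2·atan2(0.41958, 0.714) = 1.06257 rad
ℓ = θ/κ = 1.06257/1.22354 = 0.86844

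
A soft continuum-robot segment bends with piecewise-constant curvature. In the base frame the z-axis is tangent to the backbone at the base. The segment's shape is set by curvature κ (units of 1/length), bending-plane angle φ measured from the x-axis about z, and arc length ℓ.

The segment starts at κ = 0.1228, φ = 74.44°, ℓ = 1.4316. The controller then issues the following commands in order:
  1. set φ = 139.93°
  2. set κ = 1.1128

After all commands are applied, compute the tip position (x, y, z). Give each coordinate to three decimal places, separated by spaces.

-0.703 0.591 0.898

initial: κ=0.1228, φ=74.44°, ℓ=1.4316
cmd 1: set φ=139.93° → (κ,φ,ℓ)=(0.1228,139.93°,1.4316) → tip=(-0.0961,0.0808,1.4242)
cmd 2: set κ=1.1128 → (κ,φ,ℓ)=(1.1128,139.93°,1.4316) → tip=(-0.7030,0.5914,0.8984)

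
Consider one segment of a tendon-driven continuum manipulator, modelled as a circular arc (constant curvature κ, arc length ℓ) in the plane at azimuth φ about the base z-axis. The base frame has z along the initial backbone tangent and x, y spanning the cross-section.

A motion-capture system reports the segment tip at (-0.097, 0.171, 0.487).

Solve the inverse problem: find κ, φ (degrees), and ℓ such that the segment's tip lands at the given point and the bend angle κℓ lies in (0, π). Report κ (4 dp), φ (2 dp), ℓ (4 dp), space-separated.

1.4255 119.56 0.5383

ρ = √(x²+y²) = √(-0.097² + 0.171²) = 0.19660
φ = atan2(y, x) mod 360° = atan2(0.171, -0.097) = 119.5641°
|p|² = ρ² + z² = 0.19660² + 0.487² = 0.27582
κ = 2ρ / |p|² = 2×0.19660 / 0.27582 = 1.42554
θ = 2·atan2(ρ, z) = 2·atan2(0.19660, 0.487) = 0.76736 rad
ℓ = θ/κ = 0.76736/1.42554 = 0.53830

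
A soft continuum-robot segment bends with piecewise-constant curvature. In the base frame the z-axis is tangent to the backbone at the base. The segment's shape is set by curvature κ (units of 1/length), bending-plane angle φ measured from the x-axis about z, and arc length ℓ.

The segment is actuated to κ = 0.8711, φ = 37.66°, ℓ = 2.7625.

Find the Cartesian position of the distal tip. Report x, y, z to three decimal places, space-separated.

1.583 1.222 0.770

θ = κ·ℓ = 0.8711 × 2.7625 = 2.40641 rad
ρ = (1 − cos θ)/κ = (1 − -0.74171)/0.8711 = 1.99944
z = sin θ / κ = 0.67072/0.8711 = 0.76997
x = ρ cos φ = 1.99944 × cos(37.66°) = 1.58286
y = ρ sin φ = 1.99944 × sin(37.66°) = 1.22161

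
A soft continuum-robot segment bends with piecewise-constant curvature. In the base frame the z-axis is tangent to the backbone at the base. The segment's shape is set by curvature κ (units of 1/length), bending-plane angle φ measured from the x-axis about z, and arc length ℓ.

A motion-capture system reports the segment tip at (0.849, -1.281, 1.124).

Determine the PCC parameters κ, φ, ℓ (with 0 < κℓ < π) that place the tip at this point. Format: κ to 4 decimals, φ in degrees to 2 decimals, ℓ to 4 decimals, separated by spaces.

ρ = √(x²+y²) = √(0.849² + -1.281²) = 1.53680
φ = atan2(y, x) mod 360° = atan2(-1.281, 0.849) = 303.5350°
|p|² = ρ² + z² = 1.53680² + 1.124² = 3.62514
κ = 2ρ / |p|² = 2×1.53680 / 3.62514 = 0.84786
θ = 2·atan2(ρ, z) = 2·atan2(1.53680, 1.124) = 1.87863 rad
ℓ = θ/κ = 1.87863/0.84786 = 2.21573

0.8479 303.53 2.2157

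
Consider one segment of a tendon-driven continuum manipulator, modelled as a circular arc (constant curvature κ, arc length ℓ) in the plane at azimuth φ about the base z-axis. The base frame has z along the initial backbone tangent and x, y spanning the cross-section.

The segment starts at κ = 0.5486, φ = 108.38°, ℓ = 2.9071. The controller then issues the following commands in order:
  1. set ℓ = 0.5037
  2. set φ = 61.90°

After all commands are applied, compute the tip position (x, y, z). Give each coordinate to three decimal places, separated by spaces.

0.033 0.061 0.497

initial: κ=0.5486, φ=108.38°, ℓ=2.9071
cmd 1: set ℓ=0.5037 → (κ,φ,ℓ)=(0.5486,108.38°,0.5037) → tip=(-0.0218,0.0656,0.4973)
cmd 2: set φ=61.90° → (κ,φ,ℓ)=(0.5486,61.90°,0.5037) → tip=(0.0326,0.0610,0.4973)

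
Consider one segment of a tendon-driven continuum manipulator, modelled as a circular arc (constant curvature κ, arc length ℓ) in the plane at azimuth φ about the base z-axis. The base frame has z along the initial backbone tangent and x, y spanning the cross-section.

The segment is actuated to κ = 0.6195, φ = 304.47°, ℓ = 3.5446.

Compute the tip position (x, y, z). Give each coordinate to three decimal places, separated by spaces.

θ = κ·ℓ = 0.6195 × 3.5446 = 2.19588 rad
ρ = (1 − cos θ)/κ = (1 − -0.58516)/0.6195 = 2.55878
z = sin θ / κ = 0.81091/0.6195 = 1.30898
x = ρ cos φ = 2.55878 × cos(304.47°) = 1.44821
y = ρ sin φ = 2.55878 × sin(304.47°) = -2.10952

1.448 -2.110 1.309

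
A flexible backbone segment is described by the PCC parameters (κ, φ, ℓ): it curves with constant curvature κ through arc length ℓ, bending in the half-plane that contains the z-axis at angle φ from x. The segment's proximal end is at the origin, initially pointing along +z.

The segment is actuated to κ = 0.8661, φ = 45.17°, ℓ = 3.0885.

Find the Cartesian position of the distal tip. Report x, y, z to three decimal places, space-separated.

1.541 1.550 0.519

θ = κ·ℓ = 0.8661 × 3.0885 = 2.67495 rad
ρ = (1 − cos θ)/κ = (1 − -0.89308)/0.8661 = 2.18576
z = sin θ / κ = 0.44989/0.8661 = 0.51944
x = ρ cos φ = 2.18576 × cos(45.17°) = 1.54097
y = ρ sin φ = 2.18576 × sin(45.17°) = 1.55014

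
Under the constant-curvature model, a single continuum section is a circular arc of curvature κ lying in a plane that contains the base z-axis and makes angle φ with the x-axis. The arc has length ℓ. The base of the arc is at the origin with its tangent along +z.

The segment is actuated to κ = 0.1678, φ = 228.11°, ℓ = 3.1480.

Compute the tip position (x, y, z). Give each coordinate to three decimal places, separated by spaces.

θ = κ·ℓ = 0.1678 × 3.1480 = 0.52823 rad
ρ = (1 − cos θ)/κ = (1 − 0.86370)/0.1678 = 0.81229
z = sin θ / κ = 0.50401/0.1678 = 3.00363
x = ρ cos φ = 0.81229 × cos(228.11°) = -0.54237
y = ρ sin φ = 0.81229 × sin(228.11°) = -0.60469

-0.542 -0.605 3.004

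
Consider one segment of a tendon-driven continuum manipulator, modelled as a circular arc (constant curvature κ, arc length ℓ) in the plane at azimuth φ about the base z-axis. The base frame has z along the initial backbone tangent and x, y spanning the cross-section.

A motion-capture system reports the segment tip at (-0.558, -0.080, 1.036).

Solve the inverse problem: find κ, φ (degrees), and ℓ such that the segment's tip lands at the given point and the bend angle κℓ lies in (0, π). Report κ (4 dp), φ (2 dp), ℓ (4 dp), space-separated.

0.8105 188.16 1.2297

ρ = √(x²+y²) = √(-0.558² + -0.080²) = 0.56371
φ = atan2(y, x) mod 360° = atan2(-0.080, -0.558) = 188.1589°
|p|² = ρ² + z² = 0.56371² + 1.036² = 1.39106
κ = 2ρ / |p|² = 2×0.56371 / 1.39106 = 0.81047
θ = 2·atan2(ρ, z) = 2·atan2(0.56371, 1.036) = 0.99663 rad
ℓ = θ/κ = 0.99663/0.81047 = 1.22970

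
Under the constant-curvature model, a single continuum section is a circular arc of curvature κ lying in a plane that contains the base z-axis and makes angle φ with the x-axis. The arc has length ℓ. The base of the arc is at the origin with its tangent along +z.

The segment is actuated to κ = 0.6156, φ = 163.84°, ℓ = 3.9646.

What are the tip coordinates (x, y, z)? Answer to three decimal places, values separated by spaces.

-2.753 0.798 1.048

θ = κ·ℓ = 0.6156 × 3.9646 = 2.44061 rad
ρ = (1 − cos θ)/κ = (1 − -0.76421)/0.6156 = 2.86583
z = sin θ / κ = 0.64497/0.6156 = 1.04771
x = ρ cos φ = 2.86583 × cos(163.84°) = -2.75260
y = ρ sin φ = 2.86583 × sin(163.84°) = 0.79762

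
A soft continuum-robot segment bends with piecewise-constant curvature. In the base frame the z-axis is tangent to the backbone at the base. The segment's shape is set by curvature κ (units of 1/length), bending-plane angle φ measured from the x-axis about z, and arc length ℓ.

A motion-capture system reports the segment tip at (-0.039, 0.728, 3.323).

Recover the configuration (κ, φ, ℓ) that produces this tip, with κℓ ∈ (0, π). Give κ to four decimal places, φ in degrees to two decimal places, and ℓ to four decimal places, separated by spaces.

0.1260 93.07 3.4286

ρ = √(x²+y²) = √(-0.039² + 0.728²) = 0.72904
φ = atan2(y, x) mod 360° = atan2(0.728, -0.039) = 93.0665°
|p|² = ρ² + z² = 0.72904² + 3.323² = 11.57383
κ = 2ρ / |p|² = 2×0.72904 / 11.57383 = 0.12598
θ = 2·atan2(ρ, z) = 2·atan2(0.72904, 3.323) = 0.43194 rad
ℓ = θ/κ = 0.43194/0.12598 = 3.42863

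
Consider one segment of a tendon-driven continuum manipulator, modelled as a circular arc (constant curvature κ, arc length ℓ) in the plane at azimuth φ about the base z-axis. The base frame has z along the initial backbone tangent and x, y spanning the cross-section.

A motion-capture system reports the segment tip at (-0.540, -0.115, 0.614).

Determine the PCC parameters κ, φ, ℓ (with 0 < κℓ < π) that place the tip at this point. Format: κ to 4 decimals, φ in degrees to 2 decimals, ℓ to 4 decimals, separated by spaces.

ρ = √(x²+y²) = √(-0.540² + -0.115²) = 0.55211
φ = atan2(y, x) mod 360° = atan2(-0.115, -0.540) = 192.0223°
|p|² = ρ² + z² = 0.55211² + 0.614² = 0.68182
κ = 2ρ / |p|² = 2×0.55211 / 0.68182 = 1.61951
θ = 2·atan2(ρ, z) = 2·atan2(0.55211, 0.614) = 1.46475 rad
ℓ = θ/κ = 1.46475/1.61951 = 0.90444

1.6195 192.02 0.9044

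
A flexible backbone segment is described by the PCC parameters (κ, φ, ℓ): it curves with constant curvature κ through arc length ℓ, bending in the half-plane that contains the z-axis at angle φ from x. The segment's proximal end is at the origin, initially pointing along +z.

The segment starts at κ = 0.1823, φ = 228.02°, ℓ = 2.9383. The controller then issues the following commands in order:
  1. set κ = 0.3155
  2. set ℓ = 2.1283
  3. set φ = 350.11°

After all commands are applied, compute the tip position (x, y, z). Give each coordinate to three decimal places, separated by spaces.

0.678 -0.118 1.972

initial: κ=0.1823, φ=228.02°, ℓ=2.9383
cmd 1: set κ=0.3155 → (κ,φ,ℓ)=(0.3155,228.02°,2.9383) → tip=(-0.8476,-0.9420,2.5352)
cmd 2: set ℓ=2.1283 → (κ,φ,ℓ)=(0.3155,228.02°,2.1283) → tip=(-0.4603,-0.5115,1.9719)
cmd 3: set φ=350.11° → (κ,φ,ℓ)=(0.3155,350.11°,2.1283) → tip=(0.6779,-0.1182,1.9719)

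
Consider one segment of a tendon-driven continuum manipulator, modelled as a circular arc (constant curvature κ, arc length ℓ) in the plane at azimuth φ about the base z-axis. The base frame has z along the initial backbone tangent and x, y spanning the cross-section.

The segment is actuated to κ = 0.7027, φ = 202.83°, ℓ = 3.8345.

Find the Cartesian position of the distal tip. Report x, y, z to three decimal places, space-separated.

-2.494 -1.050 0.615

θ = κ·ℓ = 0.7027 × 3.8345 = 2.69450 rad
ρ = (1 − cos θ)/κ = (1 − -0.90171)/0.7027 = 2.70629
z = sin θ / κ = 0.43234/0.7027 = 0.61526
x = ρ cos φ = 2.70629 × cos(202.83°) = -2.49428
y = ρ sin φ = 2.70629 × sin(202.83°) = -1.05004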